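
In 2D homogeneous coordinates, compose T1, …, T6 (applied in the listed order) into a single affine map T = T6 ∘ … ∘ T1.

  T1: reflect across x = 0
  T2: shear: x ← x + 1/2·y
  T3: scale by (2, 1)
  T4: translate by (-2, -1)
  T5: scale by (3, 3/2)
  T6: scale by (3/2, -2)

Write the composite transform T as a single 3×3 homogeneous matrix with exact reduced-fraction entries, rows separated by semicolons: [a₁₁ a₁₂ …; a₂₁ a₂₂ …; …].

T = [-9 9/2 -9; 0 -3 3; 0 0 1]

T1 = [-1 0 0; 0 1 0; 0 0 1]
T2·T1 = [-1 1/2 0; 0 1 0; 0 0 1]
T3·…·T1 = [-2 1 0; 0 1 0; 0 0 1]
T4·…·T1 = [-2 1 -2; 0 1 -1; 0 0 1]
T5·…·T1 = [-6 3 -6; 0 3/2 -3/2; 0 0 1]
T6·…·T1 = [-9 9/2 -9; 0 -3 3; 0 0 1]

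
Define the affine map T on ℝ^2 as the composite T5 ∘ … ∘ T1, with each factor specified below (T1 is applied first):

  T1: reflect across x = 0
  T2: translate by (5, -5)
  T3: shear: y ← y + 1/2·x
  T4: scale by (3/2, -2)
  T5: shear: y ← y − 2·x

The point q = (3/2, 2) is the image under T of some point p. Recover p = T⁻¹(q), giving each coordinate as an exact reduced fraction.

T1 = [-1 0 0; 0 1 0; 0 0 1]
T2·T1 = [-1 0 5; 0 1 -5; 0 0 1]
T3·…·T1 = [-1 0 5; -1/2 1 -5/2; 0 0 1]
T4·…·T1 = [-3/2 0 15/2; 1 -2 5; 0 0 1]
T5·…·T1 = [-3/2 0 15/2; 4 -2 -10; 0 0 1]
det M = 3; M⁻¹ = [-2/3 0 5; -4/3 -1/2 5; 0 0 1]
M⁻¹ · (3/2, 2)ᵀ = (4, 2)ᵀ

p = (4, 2)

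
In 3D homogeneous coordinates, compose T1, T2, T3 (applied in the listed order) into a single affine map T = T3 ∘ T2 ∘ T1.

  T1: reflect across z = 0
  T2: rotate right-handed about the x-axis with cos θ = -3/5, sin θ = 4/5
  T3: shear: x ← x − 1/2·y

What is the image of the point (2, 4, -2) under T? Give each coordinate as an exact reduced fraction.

T1 reflect across z = 0: (2, 4, -2) → (2, 4, 2)
T2 rotate right-handed about the x-axis with cos θ = -3/5, sin θ = 4/5: (2, 4, 2) → (2, -4, 2)
T3 shear: x ← x − 1/2·y: (2, -4, 2) → (4, -4, 2)

T(p) = (4, -4, 2)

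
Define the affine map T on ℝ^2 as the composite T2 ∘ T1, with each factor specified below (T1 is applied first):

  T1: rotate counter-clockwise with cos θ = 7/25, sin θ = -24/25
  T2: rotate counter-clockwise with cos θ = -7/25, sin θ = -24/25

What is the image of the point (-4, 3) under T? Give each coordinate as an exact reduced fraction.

T1 rotate counter-clockwise with cos θ = 7/25, sin θ = -24/25: (-4, 3) → (44/25, 117/25)
T2 rotate counter-clockwise with cos θ = -7/25, sin θ = -24/25: (44/25, 117/25) → (4, -3)

T(p) = (4, -3)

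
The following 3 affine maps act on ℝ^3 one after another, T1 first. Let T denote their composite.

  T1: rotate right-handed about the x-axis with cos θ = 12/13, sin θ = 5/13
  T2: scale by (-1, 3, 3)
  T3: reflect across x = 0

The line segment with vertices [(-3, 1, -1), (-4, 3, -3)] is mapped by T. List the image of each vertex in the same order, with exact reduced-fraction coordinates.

T1 rotate right-handed about the x-axis with cos θ = 12/13, sin θ = 5/13: (-3, 1, -1) → (-3, 17/13, -7/13); (-4, 3, -3) → (-4, 51/13, -21/13)
T2 scale by (-1, 3, 3): (-3, 17/13, -7/13) → (3, 51/13, -21/13); (-4, 51/13, -21/13) → (4, 153/13, -63/13)
T3 reflect across x = 0: (3, 51/13, -21/13) → (-3, 51/13, -21/13); (4, 153/13, -63/13) → (-4, 153/13, -63/13)

image vertices: (-3, 51/13, -21/13), (-4, 153/13, -63/13)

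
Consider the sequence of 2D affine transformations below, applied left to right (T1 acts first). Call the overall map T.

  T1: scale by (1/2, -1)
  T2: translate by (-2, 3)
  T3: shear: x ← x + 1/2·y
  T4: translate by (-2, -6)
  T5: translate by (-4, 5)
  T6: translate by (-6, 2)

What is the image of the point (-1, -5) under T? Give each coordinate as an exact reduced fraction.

T(p) = (-21/2, 9)

T1 scale by (1/2, -1): (-1, -5) → (-1/2, 5)
T2 translate by (-2, 3): (-1/2, 5) → (-5/2, 8)
T3 shear: x ← x + 1/2·y: (-5/2, 8) → (3/2, 8)
T4 translate by (-2, -6): (3/2, 8) → (-1/2, 2)
T5 translate by (-4, 5): (-1/2, 2) → (-9/2, 7)
T6 translate by (-6, 2): (-9/2, 7) → (-21/2, 9)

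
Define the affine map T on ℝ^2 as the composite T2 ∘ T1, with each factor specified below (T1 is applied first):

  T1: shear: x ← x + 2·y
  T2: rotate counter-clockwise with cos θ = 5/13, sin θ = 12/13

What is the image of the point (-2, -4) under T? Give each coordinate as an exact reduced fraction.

T1 shear: x ← x + 2·y: (-2, -4) → (-10, -4)
T2 rotate counter-clockwise with cos θ = 5/13, sin θ = 12/13: (-10, -4) → (-2/13, -140/13)

T(p) = (-2/13, -140/13)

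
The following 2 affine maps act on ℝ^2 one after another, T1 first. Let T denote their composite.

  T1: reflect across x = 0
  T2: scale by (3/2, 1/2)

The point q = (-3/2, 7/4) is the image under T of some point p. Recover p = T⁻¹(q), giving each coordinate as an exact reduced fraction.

p = (1, 7/2)

T1 = [-1 0 0; 0 1 0; 0 0 1]
T2·T1 = [-3/2 0 0; 0 1/2 0; 0 0 1]
det M = -3/4; M⁻¹ = [-2/3 0 0; 0 2 0; 0 0 1]
M⁻¹ · (-3/2, 7/4)ᵀ = (1, 7/2)ᵀ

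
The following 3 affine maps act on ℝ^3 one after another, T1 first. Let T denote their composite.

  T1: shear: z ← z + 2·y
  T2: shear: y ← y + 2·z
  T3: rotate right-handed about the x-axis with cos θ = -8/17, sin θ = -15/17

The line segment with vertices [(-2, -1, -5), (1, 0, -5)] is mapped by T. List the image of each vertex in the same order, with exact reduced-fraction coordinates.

T1 shear: z ← z + 2·y: (-2, -1, -5) → (-2, -1, -7); (1, 0, -5) → (1, 0, -5)
T2 shear: y ← y + 2·z: (-2, -1, -7) → (-2, -15, -7); (1, 0, -5) → (1, -10, -5)
T3 rotate right-handed about the x-axis with cos θ = -8/17, sin θ = -15/17: (-2, -15, -7) → (-2, 15/17, 281/17); (1, -10, -5) → (1, 5/17, 190/17)

image vertices: (-2, 15/17, 281/17), (1, 5/17, 190/17)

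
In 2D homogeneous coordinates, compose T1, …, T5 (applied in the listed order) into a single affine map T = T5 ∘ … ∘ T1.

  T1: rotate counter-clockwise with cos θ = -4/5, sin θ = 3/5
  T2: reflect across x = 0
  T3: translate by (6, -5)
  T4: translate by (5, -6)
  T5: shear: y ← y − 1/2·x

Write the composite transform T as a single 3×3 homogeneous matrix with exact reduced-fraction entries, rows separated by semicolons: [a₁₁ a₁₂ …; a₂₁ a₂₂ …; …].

T1 = [-4/5 -3/5 0; 3/5 -4/5 0; 0 0 1]
T2·T1 = [4/5 3/5 0; 3/5 -4/5 0; 0 0 1]
T3·…·T1 = [4/5 3/5 6; 3/5 -4/5 -5; 0 0 1]
T4·…·T1 = [4/5 3/5 11; 3/5 -4/5 -11; 0 0 1]
T5·…·T1 = [4/5 3/5 11; 1/5 -11/10 -33/2; 0 0 1]

T = [4/5 3/5 11; 1/5 -11/10 -33/2; 0 0 1]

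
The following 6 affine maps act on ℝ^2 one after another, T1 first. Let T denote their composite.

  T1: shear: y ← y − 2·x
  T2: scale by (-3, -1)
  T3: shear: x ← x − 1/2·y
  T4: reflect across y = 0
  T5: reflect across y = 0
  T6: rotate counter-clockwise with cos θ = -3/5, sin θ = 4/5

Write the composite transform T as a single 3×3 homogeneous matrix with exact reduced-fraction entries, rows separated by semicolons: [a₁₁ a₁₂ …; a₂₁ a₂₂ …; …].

T1 = [1 0 0; -2 1 0; 0 0 1]
T2·T1 = [-3 0 0; 2 -1 0; 0 0 1]
T3·…·T1 = [-4 1/2 0; 2 -1 0; 0 0 1]
T4·…·T1 = [-4 1/2 0; -2 1 0; 0 0 1]
T5·…·T1 = [-4 1/2 0; 2 -1 0; 0 0 1]
T6·…·T1 = [4/5 1/2 0; -22/5 1 0; 0 0 1]

T = [4/5 1/2 0; -22/5 1 0; 0 0 1]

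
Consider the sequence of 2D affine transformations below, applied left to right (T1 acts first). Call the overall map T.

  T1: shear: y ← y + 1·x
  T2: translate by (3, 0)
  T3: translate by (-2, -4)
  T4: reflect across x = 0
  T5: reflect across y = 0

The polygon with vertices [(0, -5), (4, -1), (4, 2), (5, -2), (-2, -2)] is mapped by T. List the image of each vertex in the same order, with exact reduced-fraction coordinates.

T1 shear: y ← y + 1·x: (0, -5) → (0, -5); (4, -1) → (4, 3); (4, 2) → (4, 6); (5, -2) → (5, 3); (-2, -2) → (-2, -4)
T2 translate by (3, 0): (0, -5) → (3, -5); (4, 3) → (7, 3); (4, 6) → (7, 6); (5, 3) → (8, 3); (-2, -4) → (1, -4)
T3 translate by (-2, -4): (3, -5) → (1, -9); (7, 3) → (5, -1); (7, 6) → (5, 2); (8, 3) → (6, -1); (1, -4) → (-1, -8)
T4 reflect across x = 0: (1, -9) → (-1, -9); (5, -1) → (-5, -1); (5, 2) → (-5, 2); (6, -1) → (-6, -1); (-1, -8) → (1, -8)
T5 reflect across y = 0: (-1, -9) → (-1, 9); (-5, -1) → (-5, 1); (-5, 2) → (-5, -2); (-6, -1) → (-6, 1); (1, -8) → (1, 8)

image vertices: (-1, 9), (-5, 1), (-5, -2), (-6, 1), (1, 8)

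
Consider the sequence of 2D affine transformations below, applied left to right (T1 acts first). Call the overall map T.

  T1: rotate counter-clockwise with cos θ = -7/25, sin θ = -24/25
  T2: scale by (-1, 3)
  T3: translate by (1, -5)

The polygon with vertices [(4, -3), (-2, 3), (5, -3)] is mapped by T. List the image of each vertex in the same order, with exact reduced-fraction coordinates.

image vertices: (5, -14), (-61/25, -44/25), (132/25, -422/25)

T1 rotate counter-clockwise with cos θ = -7/25, sin θ = -24/25: (4, -3) → (-4, -3); (-2, 3) → (86/25, 27/25); (5, -3) → (-107/25, -99/25)
T2 scale by (-1, 3): (-4, -3) → (4, -9); (86/25, 27/25) → (-86/25, 81/25); (-107/25, -99/25) → (107/25, -297/25)
T3 translate by (1, -5): (4, -9) → (5, -14); (-86/25, 81/25) → (-61/25, -44/25); (107/25, -297/25) → (132/25, -422/25)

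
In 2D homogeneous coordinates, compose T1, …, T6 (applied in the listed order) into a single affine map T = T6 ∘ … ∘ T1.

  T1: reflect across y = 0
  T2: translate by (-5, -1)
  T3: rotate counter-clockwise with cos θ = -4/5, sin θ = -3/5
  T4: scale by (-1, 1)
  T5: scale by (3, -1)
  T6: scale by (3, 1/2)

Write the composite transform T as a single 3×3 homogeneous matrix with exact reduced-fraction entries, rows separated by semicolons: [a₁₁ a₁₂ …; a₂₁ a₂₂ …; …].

T = [36/5 27/5 -153/5; 3/10 -2/5 -19/10; 0 0 1]

T1 = [1 0 0; 0 -1 0; 0 0 1]
T2·T1 = [1 0 -5; 0 -1 -1; 0 0 1]
T3·…·T1 = [-4/5 -3/5 17/5; -3/5 4/5 19/5; 0 0 1]
T4·…·T1 = [4/5 3/5 -17/5; -3/5 4/5 19/5; 0 0 1]
T5·…·T1 = [12/5 9/5 -51/5; 3/5 -4/5 -19/5; 0 0 1]
T6·…·T1 = [36/5 27/5 -153/5; 3/10 -2/5 -19/10; 0 0 1]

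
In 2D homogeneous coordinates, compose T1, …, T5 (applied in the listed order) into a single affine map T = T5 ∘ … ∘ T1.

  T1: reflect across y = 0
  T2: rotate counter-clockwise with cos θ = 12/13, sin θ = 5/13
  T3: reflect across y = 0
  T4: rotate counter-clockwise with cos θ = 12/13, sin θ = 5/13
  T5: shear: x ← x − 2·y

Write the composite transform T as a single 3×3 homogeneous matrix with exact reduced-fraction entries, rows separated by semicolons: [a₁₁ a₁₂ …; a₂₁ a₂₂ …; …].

T = [1 -2 0; 0 1 0; 0 0 1]

T1 = [1 0 0; 0 -1 0; 0 0 1]
T2·T1 = [12/13 5/13 0; 5/13 -12/13 0; 0 0 1]
T3·…·T1 = [12/13 5/13 0; -5/13 12/13 0; 0 0 1]
T4·…·T1 = [1 0 0; 0 1 0; 0 0 1]
T5·…·T1 = [1 -2 0; 0 1 0; 0 0 1]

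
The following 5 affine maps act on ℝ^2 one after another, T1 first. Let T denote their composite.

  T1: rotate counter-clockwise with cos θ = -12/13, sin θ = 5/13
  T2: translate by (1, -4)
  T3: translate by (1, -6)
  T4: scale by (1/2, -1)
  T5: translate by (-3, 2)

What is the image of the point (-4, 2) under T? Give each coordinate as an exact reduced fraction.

T(p) = (-7/13, 200/13)

T1 rotate counter-clockwise with cos θ = -12/13, sin θ = 5/13: (-4, 2) → (38/13, -44/13)
T2 translate by (1, -4): (38/13, -44/13) → (51/13, -96/13)
T3 translate by (1, -6): (51/13, -96/13) → (64/13, -174/13)
T4 scale by (1/2, -1): (64/13, -174/13) → (32/13, 174/13)
T5 translate by (-3, 2): (32/13, 174/13) → (-7/13, 200/13)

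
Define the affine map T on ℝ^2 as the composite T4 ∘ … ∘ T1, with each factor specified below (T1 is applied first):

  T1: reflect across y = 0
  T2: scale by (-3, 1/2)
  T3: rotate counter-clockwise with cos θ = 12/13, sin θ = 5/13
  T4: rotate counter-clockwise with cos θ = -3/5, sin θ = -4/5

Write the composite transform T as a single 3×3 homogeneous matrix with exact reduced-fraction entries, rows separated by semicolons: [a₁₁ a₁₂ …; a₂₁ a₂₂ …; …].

T = [48/65 -63/130 0; 189/65 8/65 0; 0 0 1]

T1 = [1 0 0; 0 -1 0; 0 0 1]
T2·T1 = [-3 0 0; 0 -1/2 0; 0 0 1]
T3·…·T1 = [-36/13 5/26 0; -15/13 -6/13 0; 0 0 1]
T4·…·T1 = [48/65 -63/130 0; 189/65 8/65 0; 0 0 1]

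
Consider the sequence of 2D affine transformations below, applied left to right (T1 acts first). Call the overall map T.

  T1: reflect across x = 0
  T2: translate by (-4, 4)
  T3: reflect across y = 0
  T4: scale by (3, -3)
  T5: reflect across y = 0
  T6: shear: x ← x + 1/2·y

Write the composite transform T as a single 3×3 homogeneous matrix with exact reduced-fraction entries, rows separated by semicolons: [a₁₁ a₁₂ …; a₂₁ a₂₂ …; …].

T = [-3 -3/2 -18; 0 -3 -12; 0 0 1]

T1 = [-1 0 0; 0 1 0; 0 0 1]
T2·T1 = [-1 0 -4; 0 1 4; 0 0 1]
T3·…·T1 = [-1 0 -4; 0 -1 -4; 0 0 1]
T4·…·T1 = [-3 0 -12; 0 3 12; 0 0 1]
T5·…·T1 = [-3 0 -12; 0 -3 -12; 0 0 1]
T6·…·T1 = [-3 -3/2 -18; 0 -3 -12; 0 0 1]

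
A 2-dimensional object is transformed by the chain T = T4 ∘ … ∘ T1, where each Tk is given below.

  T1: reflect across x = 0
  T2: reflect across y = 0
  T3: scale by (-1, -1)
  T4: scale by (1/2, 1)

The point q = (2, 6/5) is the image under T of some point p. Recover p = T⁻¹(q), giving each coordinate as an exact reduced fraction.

T1 = [-1 0 0; 0 1 0; 0 0 1]
T2·T1 = [-1 0 0; 0 -1 0; 0 0 1]
T3·…·T1 = [1 0 0; 0 1 0; 0 0 1]
T4·…·T1 = [1/2 0 0; 0 1 0; 0 0 1]
det M = 1/2; M⁻¹ = [2 0 0; 0 1 0; 0 0 1]
M⁻¹ · (2, 6/5)ᵀ = (4, 6/5)ᵀ

p = (4, 6/5)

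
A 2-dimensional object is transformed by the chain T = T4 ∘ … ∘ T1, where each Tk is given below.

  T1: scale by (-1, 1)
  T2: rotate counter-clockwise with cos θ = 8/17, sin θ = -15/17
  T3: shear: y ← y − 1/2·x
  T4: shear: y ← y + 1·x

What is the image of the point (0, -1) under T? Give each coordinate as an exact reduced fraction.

T1 scale by (-1, 1): (0, -1) → (0, -1)
T2 rotate counter-clockwise with cos θ = 8/17, sin θ = -15/17: (0, -1) → (-15/17, -8/17)
T3 shear: y ← y − 1/2·x: (-15/17, -8/17) → (-15/17, -1/34)
T4 shear: y ← y + 1·x: (-15/17, -1/34) → (-15/17, -31/34)

T(p) = (-15/17, -31/34)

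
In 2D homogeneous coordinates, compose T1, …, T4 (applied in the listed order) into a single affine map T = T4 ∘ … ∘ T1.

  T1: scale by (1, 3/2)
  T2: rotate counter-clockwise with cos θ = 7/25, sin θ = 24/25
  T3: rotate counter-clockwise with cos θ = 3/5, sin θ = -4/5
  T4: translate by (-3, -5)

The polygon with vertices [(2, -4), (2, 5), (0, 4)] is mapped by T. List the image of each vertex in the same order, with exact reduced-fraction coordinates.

image vertices: (123/125, -1239/125), (-471/125, 681/250), (-639/125, 77/125)

T1 scale by (1, 3/2): (2, -4) → (2, -6); (2, 5) → (2, 15/2); (0, 4) → (0, 6)
T2 rotate counter-clockwise with cos θ = 7/25, sin θ = 24/25: (2, -6) → (158/25, 6/25); (2, 15/2) → (-166/25, 201/50); (0, 6) → (-144/25, 42/25)
T3 rotate counter-clockwise with cos θ = 3/5, sin θ = -4/5: (158/25, 6/25) → (498/125, -614/125); (-166/25, 201/50) → (-96/125, 1931/250); (-144/25, 42/25) → (-264/125, 702/125)
T4 translate by (-3, -5): (498/125, -614/125) → (123/125, -1239/125); (-96/125, 1931/250) → (-471/125, 681/250); (-264/125, 702/125) → (-639/125, 77/125)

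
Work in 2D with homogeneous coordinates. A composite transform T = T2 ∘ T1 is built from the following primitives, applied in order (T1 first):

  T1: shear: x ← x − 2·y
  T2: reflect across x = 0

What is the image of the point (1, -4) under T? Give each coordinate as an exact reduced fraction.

T1 shear: x ← x − 2·y: (1, -4) → (9, -4)
T2 reflect across x = 0: (9, -4) → (-9, -4)

T(p) = (-9, -4)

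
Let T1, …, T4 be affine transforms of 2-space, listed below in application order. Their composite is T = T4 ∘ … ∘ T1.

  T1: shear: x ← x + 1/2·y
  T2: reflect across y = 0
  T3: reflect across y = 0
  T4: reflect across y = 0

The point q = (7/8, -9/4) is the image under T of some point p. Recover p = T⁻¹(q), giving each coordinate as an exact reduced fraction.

T1 = [1 1/2 0; 0 1 0; 0 0 1]
T2·T1 = [1 1/2 0; 0 -1 0; 0 0 1]
T3·…·T1 = [1 1/2 0; 0 1 0; 0 0 1]
T4·…·T1 = [1 1/2 0; 0 -1 0; 0 0 1]
det M = -1; M⁻¹ = [1 1/2 0; 0 -1 0; 0 0 1]
M⁻¹ · (7/8, -9/4)ᵀ = (-1/4, 9/4)ᵀ

p = (-1/4, 9/4)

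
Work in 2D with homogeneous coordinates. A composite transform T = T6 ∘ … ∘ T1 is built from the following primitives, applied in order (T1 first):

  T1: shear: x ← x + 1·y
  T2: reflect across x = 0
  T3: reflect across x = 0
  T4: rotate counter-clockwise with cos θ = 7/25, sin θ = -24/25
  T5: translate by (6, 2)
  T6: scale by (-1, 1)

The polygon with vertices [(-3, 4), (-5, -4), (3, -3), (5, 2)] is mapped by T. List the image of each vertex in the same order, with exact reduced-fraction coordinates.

T1 shear: x ← x + 1·y: (-3, 4) → (1, 4); (-5, -4) → (-9, -4); (3, -3) → (0, -3); (5, 2) → (7, 2)
T2 reflect across x = 0: (1, 4) → (-1, 4); (-9, -4) → (9, -4); (0, -3) → (0, -3); (7, 2) → (-7, 2)
T3 reflect across x = 0: (-1, 4) → (1, 4); (9, -4) → (-9, -4); (0, -3) → (0, -3); (-7, 2) → (7, 2)
T4 rotate counter-clockwise with cos θ = 7/25, sin θ = -24/25: (1, 4) → (103/25, 4/25); (-9, -4) → (-159/25, 188/25); (0, -3) → (-72/25, -21/25); (7, 2) → (97/25, -154/25)
T5 translate by (6, 2): (103/25, 4/25) → (253/25, 54/25); (-159/25, 188/25) → (-9/25, 238/25); (-72/25, -21/25) → (78/25, 29/25); (97/25, -154/25) → (247/25, -104/25)
T6 scale by (-1, 1): (253/25, 54/25) → (-253/25, 54/25); (-9/25, 238/25) → (9/25, 238/25); (78/25, 29/25) → (-78/25, 29/25); (247/25, -104/25) → (-247/25, -104/25)

image vertices: (-253/25, 54/25), (9/25, 238/25), (-78/25, 29/25), (-247/25, -104/25)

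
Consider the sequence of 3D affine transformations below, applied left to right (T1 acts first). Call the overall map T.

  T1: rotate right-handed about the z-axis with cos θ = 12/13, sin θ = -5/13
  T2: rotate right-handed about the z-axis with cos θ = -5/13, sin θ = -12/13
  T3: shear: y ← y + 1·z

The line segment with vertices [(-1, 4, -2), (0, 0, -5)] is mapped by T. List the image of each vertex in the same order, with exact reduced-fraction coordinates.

T1 rotate right-handed about the z-axis with cos θ = 12/13, sin θ = -5/13: (-1, 4, -2) → (8/13, 53/13, -2); (0, 0, -5) → (0, 0, -5)
T2 rotate right-handed about the z-axis with cos θ = -5/13, sin θ = -12/13: (8/13, 53/13, -2) → (596/169, -361/169, -2); (0, 0, -5) → (0, 0, -5)
T3 shear: y ← y + 1·z: (596/169, -361/169, -2) → (596/169, -699/169, -2); (0, 0, -5) → (0, -5, -5)

image vertices: (596/169, -699/169, -2), (0, -5, -5)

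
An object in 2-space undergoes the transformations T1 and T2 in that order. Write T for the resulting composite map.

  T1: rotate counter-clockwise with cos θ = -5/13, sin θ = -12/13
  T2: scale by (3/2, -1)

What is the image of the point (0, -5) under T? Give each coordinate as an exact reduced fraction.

T(p) = (-90/13, -25/13)

T1 rotate counter-clockwise with cos θ = -5/13, sin θ = -12/13: (0, -5) → (-60/13, 25/13)
T2 scale by (3/2, -1): (-60/13, 25/13) → (-90/13, -25/13)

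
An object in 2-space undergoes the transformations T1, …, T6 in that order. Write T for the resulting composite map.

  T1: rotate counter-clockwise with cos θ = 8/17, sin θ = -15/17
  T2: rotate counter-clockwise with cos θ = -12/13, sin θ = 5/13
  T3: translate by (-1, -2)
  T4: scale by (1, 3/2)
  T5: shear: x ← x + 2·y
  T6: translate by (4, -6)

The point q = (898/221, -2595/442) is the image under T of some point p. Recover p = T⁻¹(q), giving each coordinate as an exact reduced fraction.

T1 = [8/17 15/17 0; -15/17 8/17 0; 0 0 1]
T2·T1 = [-21/221 -220/221 0; 220/221 -21/221 0; 0 0 1]
T3·…·T1 = [-21/221 -220/221 -1; 220/221 -21/221 -2; 0 0 1]
T4·…·T1 = [-21/221 -220/221 -1; 330/221 -63/442 -3; 0 0 1]
T5·…·T1 = [639/221 -283/221 -7; 330/221 -63/442 -3; 0 0 1]
T6·…·T1 = [639/221 -283/221 -3; 330/221 -63/442 -9; 0 0 1]
det M = 3/2; M⁻¹ = [-21/221 566/663 1635/221; -220/221 426/221 3174/221; 0 0 1]
M⁻¹ · (898/221, -2595/442)ᵀ = (2, -1)ᵀ

p = (2, -1)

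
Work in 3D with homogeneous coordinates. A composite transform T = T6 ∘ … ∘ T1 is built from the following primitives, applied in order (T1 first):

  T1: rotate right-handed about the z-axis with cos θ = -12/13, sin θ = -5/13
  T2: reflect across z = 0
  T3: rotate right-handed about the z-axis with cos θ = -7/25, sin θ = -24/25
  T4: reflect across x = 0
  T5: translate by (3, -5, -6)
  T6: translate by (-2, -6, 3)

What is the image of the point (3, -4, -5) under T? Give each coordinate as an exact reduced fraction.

T(p) = (-859/325, -2462/325, 2)

T1 rotate right-handed about the z-axis with cos θ = -12/13, sin θ = -5/13: (3, -4, -5) → (-56/13, 33/13, -5)
T2 reflect across z = 0: (-56/13, 33/13, -5) → (-56/13, 33/13, 5)
T3 rotate right-handed about the z-axis with cos θ = -7/25, sin θ = -24/25: (-56/13, 33/13, 5) → (1184/325, 1113/325, 5)
T4 reflect across x = 0: (1184/325, 1113/325, 5) → (-1184/325, 1113/325, 5)
T5 translate by (3, -5, -6): (-1184/325, 1113/325, 5) → (-209/325, -512/325, -1)
T6 translate by (-2, -6, 3): (-209/325, -512/325, -1) → (-859/325, -2462/325, 2)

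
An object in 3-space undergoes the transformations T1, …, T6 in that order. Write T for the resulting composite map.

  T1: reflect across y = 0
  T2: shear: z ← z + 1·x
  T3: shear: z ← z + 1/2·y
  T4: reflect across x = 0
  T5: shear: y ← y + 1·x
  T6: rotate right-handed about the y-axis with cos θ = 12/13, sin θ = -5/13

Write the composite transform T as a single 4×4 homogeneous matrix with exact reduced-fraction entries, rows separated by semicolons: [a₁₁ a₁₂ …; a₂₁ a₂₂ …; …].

T = [-17/13 5/26 -5/13 0; -1 -1 0 0; 7/13 -6/13 12/13 0; 0 0 0 1]

T1 = [1 0 0 0; 0 -1 0 0; 0 0 1 0; 0 0 0 1]
T2·T1 = [1 0 0 0; 0 -1 0 0; 1 0 1 0; 0 0 0 1]
T3·…·T1 = [1 0 0 0; 0 -1 0 0; 1 -1/2 1 0; 0 0 0 1]
T4·…·T1 = [-1 0 0 0; 0 -1 0 0; 1 -1/2 1 0; 0 0 0 1]
T5·…·T1 = [-1 0 0 0; -1 -1 0 0; 1 -1/2 1 0; 0 0 0 1]
T6·…·T1 = [-17/13 5/26 -5/13 0; -1 -1 0 0; 7/13 -6/13 12/13 0; 0 0 0 1]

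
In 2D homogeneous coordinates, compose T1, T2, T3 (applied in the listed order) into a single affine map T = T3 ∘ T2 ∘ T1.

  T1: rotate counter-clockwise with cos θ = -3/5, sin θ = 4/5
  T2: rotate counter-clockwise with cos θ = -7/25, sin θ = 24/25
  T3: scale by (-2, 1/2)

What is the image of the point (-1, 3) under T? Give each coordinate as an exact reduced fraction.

T(p) = (-6, -1/2)

T1 rotate counter-clockwise with cos θ = -3/5, sin θ = 4/5: (-1, 3) → (-9/5, -13/5)
T2 rotate counter-clockwise with cos θ = -7/25, sin θ = 24/25: (-9/5, -13/5) → (3, -1)
T3 scale by (-2, 1/2): (3, -1) → (-6, -1/2)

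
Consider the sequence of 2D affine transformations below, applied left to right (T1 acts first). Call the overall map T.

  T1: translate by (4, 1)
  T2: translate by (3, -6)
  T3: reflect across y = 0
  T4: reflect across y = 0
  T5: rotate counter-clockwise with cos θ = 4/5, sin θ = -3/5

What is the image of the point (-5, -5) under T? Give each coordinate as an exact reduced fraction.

T(p) = (-22/5, -46/5)

T1 translate by (4, 1): (-5, -5) → (-1, -4)
T2 translate by (3, -6): (-1, -4) → (2, -10)
T3 reflect across y = 0: (2, -10) → (2, 10)
T4 reflect across y = 0: (2, 10) → (2, -10)
T5 rotate counter-clockwise with cos θ = 4/5, sin θ = -3/5: (2, -10) → (-22/5, -46/5)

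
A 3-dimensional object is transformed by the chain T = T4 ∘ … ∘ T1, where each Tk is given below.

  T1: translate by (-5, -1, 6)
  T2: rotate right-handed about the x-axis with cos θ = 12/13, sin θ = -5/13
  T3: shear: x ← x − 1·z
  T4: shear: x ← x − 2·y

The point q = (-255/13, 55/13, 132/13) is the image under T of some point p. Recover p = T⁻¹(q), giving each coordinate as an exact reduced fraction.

p = (4, 1, 5)

T1 = [1 0 0 -5; 0 1 0 -1; 0 0 1 6; 0 0 0 1]
T2·T1 = [1 0 0 -5; 0 12/13 5/13 18/13; 0 -5/13 12/13 77/13; 0 0 0 1]
T3·…·T1 = [1 5/13 -12/13 -142/13; 0 12/13 5/13 18/13; 0 -5/13 12/13 77/13; 0 0 0 1]
T4·…·T1 = [1 -19/13 -22/13 -178/13; 0 12/13 5/13 18/13; 0 -5/13 12/13 77/13; 0 0 0 1]
det M = 1; M⁻¹ = [1 2 1 5; 0 12/13 -5/13 1; 0 5/13 12/13 -6; 0 0 0 1]
M⁻¹ · (-255/13, 55/13, 132/13)ᵀ = (4, 1, 5)ᵀ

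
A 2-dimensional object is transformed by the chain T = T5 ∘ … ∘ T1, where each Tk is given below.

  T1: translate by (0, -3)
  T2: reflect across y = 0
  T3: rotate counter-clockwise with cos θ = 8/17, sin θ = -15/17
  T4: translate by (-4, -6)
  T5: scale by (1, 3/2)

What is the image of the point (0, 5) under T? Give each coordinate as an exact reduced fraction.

T(p) = (-98/17, -177/17)

T1 translate by (0, -3): (0, 5) → (0, 2)
T2 reflect across y = 0: (0, 2) → (0, -2)
T3 rotate counter-clockwise with cos θ = 8/17, sin θ = -15/17: (0, -2) → (-30/17, -16/17)
T4 translate by (-4, -6): (-30/17, -16/17) → (-98/17, -118/17)
T5 scale by (1, 3/2): (-98/17, -118/17) → (-98/17, -177/17)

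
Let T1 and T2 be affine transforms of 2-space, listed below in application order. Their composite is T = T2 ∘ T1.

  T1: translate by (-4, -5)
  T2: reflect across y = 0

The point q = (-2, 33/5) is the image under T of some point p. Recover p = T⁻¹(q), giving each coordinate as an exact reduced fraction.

p = (2, -8/5)

T1 = [1 0 -4; 0 1 -5; 0 0 1]
T2·T1 = [1 0 -4; 0 -1 5; 0 0 1]
det M = -1; M⁻¹ = [1 0 4; 0 -1 5; 0 0 1]
M⁻¹ · (-2, 33/5)ᵀ = (2, -8/5)ᵀ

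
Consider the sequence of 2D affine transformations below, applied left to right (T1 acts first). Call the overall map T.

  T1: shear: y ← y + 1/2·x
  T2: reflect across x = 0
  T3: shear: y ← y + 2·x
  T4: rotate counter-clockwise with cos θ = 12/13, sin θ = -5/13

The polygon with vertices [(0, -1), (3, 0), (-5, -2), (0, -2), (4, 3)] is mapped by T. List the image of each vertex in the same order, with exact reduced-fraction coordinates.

image vertices: (-5/13, -12/13), (-9/2, -3), (175/26, 41/13), (-10/13, -24/13), (-63/13, -16/13)

T1 shear: y ← y + 1/2·x: (0, -1) → (0, -1); (3, 0) → (3, 3/2); (-5, -2) → (-5, -9/2); (0, -2) → (0, -2); (4, 3) → (4, 5)
T2 reflect across x = 0: (0, -1) → (0, -1); (3, 3/2) → (-3, 3/2); (-5, -9/2) → (5, -9/2); (0, -2) → (0, -2); (4, 5) → (-4, 5)
T3 shear: y ← y + 2·x: (0, -1) → (0, -1); (-3, 3/2) → (-3, -9/2); (5, -9/2) → (5, 11/2); (0, -2) → (0, -2); (-4, 5) → (-4, -3)
T4 rotate counter-clockwise with cos θ = 12/13, sin θ = -5/13: (0, -1) → (-5/13, -12/13); (-3, -9/2) → (-9/2, -3); (5, 11/2) → (175/26, 41/13); (0, -2) → (-10/13, -24/13); (-4, -3) → (-63/13, -16/13)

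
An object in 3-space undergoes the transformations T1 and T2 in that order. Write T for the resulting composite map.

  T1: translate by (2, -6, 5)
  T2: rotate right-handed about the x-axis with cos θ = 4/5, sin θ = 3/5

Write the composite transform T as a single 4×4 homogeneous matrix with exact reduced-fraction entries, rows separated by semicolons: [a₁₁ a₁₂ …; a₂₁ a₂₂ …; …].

T1 = [1 0 0 2; 0 1 0 -6; 0 0 1 5; 0 0 0 1]
T2·T1 = [1 0 0 2; 0 4/5 -3/5 -39/5; 0 3/5 4/5 2/5; 0 0 0 1]

T = [1 0 0 2; 0 4/5 -3/5 -39/5; 0 3/5 4/5 2/5; 0 0 0 1]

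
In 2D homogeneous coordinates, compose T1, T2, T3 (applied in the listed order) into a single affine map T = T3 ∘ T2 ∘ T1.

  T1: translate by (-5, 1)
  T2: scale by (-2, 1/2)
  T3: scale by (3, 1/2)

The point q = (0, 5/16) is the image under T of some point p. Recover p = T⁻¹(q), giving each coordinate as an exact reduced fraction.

T1 = [1 0 -5; 0 1 1; 0 0 1]
T2·T1 = [-2 0 10; 0 1/2 1/2; 0 0 1]
T3·…·T1 = [-6 0 30; 0 1/4 1/4; 0 0 1]
det M = -3/2; M⁻¹ = [-1/6 0 5; 0 4 -1; 0 0 1]
M⁻¹ · (0, 5/16)ᵀ = (5, 1/4)ᵀ

p = (5, 1/4)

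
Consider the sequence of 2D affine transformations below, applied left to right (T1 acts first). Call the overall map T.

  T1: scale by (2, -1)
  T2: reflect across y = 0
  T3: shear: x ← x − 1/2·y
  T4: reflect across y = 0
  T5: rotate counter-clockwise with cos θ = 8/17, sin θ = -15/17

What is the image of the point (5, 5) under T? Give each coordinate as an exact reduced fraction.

T1 scale by (2, -1): (5, 5) → (10, -5)
T2 reflect across y = 0: (10, -5) → (10, 5)
T3 shear: x ← x − 1/2·y: (10, 5) → (15/2, 5)
T4 reflect across y = 0: (15/2, 5) → (15/2, -5)
T5 rotate counter-clockwise with cos θ = 8/17, sin θ = -15/17: (15/2, -5) → (-15/17, -305/34)

T(p) = (-15/17, -305/34)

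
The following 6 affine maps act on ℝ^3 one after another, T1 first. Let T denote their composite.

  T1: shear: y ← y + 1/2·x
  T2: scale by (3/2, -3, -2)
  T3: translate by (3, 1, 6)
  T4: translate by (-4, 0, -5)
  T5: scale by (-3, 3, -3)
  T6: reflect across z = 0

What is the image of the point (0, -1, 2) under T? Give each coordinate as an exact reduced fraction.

T1 shear: y ← y + 1/2·x: (0, -1, 2) → (0, -1, 2)
T2 scale by (3/2, -3, -2): (0, -1, 2) → (0, 3, -4)
T3 translate by (3, 1, 6): (0, 3, -4) → (3, 4, 2)
T4 translate by (-4, 0, -5): (3, 4, 2) → (-1, 4, -3)
T5 scale by (-3, 3, -3): (-1, 4, -3) → (3, 12, 9)
T6 reflect across z = 0: (3, 12, 9) → (3, 12, -9)

T(p) = (3, 12, -9)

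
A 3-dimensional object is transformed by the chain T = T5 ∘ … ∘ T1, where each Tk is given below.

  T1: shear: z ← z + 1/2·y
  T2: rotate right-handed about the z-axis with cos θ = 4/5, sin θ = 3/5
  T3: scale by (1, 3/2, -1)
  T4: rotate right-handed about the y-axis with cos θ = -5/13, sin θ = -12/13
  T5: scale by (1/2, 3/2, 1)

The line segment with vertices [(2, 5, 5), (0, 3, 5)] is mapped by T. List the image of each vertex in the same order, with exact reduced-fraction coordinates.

image vertices: (97/26, 117/10, 207/130), (87/26, 27/5, 109/130)

T1 shear: z ← z + 1/2·y: (2, 5, 5) → (2, 5, 15/2); (0, 3, 5) → (0, 3, 13/2)
T2 rotate right-handed about the z-axis with cos θ = 4/5, sin θ = 3/5: (2, 5, 15/2) → (-7/5, 26/5, 15/2); (0, 3, 13/2) → (-9/5, 12/5, 13/2)
T3 scale by (1, 3/2, -1): (-7/5, 26/5, 15/2) → (-7/5, 39/5, -15/2); (-9/5, 12/5, 13/2) → (-9/5, 18/5, -13/2)
T4 rotate right-handed about the y-axis with cos θ = -5/13, sin θ = -12/13: (-7/5, 39/5, -15/2) → (97/13, 39/5, 207/130); (-9/5, 18/5, -13/2) → (87/13, 18/5, 109/130)
T5 scale by (1/2, 3/2, 1): (97/13, 39/5, 207/130) → (97/26, 117/10, 207/130); (87/13, 18/5, 109/130) → (87/26, 27/5, 109/130)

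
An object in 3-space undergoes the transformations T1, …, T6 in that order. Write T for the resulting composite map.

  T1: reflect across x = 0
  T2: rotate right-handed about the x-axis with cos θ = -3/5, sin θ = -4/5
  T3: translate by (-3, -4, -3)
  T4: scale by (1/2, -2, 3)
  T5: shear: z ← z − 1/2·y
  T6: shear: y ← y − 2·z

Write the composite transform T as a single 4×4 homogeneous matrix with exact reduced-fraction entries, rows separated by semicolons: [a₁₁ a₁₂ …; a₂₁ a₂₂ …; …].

T1 = [-1 0 0 0; 0 1 0 0; 0 0 1 0; 0 0 0 1]
T2·T1 = [-1 0 0 0; 0 -3/5 4/5 0; 0 -4/5 -3/5 0; 0 0 0 1]
T3·…·T1 = [-1 0 0 -3; 0 -3/5 4/5 -4; 0 -4/5 -3/5 -3; 0 0 0 1]
T4·…·T1 = [-1/2 0 0 -3/2; 0 6/5 -8/5 8; 0 -12/5 -9/5 -9; 0 0 0 1]
T5·…·T1 = [-1/2 0 0 -3/2; 0 6/5 -8/5 8; 0 -3 -1 -13; 0 0 0 1]
T6·…·T1 = [-1/2 0 0 -3/2; 0 36/5 2/5 34; 0 -3 -1 -13; 0 0 0 1]

T = [-1/2 0 0 -3/2; 0 36/5 2/5 34; 0 -3 -1 -13; 0 0 0 1]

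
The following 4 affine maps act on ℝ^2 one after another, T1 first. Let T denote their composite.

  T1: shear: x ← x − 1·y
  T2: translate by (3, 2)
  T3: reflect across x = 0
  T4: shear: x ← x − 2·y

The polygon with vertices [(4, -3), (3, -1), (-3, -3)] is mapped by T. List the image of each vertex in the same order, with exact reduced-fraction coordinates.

image vertices: (-8, -1), (-9, 1), (-1, -1)

T1 shear: x ← x − 1·y: (4, -3) → (7, -3); (3, -1) → (4, -1); (-3, -3) → (0, -3)
T2 translate by (3, 2): (7, -3) → (10, -1); (4, -1) → (7, 1); (0, -3) → (3, -1)
T3 reflect across x = 0: (10, -1) → (-10, -1); (7, 1) → (-7, 1); (3, -1) → (-3, -1)
T4 shear: x ← x − 2·y: (-10, -1) → (-8, -1); (-7, 1) → (-9, 1); (-3, -1) → (-1, -1)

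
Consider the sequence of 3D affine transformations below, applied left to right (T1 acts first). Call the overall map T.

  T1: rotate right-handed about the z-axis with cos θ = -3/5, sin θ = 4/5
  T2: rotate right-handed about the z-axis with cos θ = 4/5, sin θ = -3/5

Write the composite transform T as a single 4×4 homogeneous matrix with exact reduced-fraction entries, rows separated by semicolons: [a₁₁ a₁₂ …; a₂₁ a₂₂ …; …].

T = [0 -1 0 0; 1 0 0 0; 0 0 1 0; 0 0 0 1]

T1 = [-3/5 -4/5 0 0; 4/5 -3/5 0 0; 0 0 1 0; 0 0 0 1]
T2·T1 = [0 -1 0 0; 1 0 0 0; 0 0 1 0; 0 0 0 1]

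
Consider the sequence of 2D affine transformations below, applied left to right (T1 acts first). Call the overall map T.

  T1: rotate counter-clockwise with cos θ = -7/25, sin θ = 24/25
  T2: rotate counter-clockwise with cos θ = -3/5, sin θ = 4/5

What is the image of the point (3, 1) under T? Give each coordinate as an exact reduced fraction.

T1 rotate counter-clockwise with cos θ = -7/25, sin θ = 24/25: (3, 1) → (-9/5, 13/5)
T2 rotate counter-clockwise with cos θ = -3/5, sin θ = 4/5: (-9/5, 13/5) → (-1, -3)

T(p) = (-1, -3)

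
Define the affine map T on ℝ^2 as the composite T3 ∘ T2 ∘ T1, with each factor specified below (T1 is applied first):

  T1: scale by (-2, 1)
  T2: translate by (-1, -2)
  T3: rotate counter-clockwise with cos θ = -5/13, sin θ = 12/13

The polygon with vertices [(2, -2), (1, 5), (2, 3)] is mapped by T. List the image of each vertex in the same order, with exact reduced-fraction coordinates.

T1 scale by (-2, 1): (2, -2) → (-4, -2); (1, 5) → (-2, 5); (2, 3) → (-4, 3)
T2 translate by (-1, -2): (-4, -2) → (-5, -4); (-2, 5) → (-3, 3); (-4, 3) → (-5, 1)
T3 rotate counter-clockwise with cos θ = -5/13, sin θ = 12/13: (-5, -4) → (73/13, -40/13); (-3, 3) → (-21/13, -51/13); (-5, 1) → (1, -5)

image vertices: (73/13, -40/13), (-21/13, -51/13), (1, -5)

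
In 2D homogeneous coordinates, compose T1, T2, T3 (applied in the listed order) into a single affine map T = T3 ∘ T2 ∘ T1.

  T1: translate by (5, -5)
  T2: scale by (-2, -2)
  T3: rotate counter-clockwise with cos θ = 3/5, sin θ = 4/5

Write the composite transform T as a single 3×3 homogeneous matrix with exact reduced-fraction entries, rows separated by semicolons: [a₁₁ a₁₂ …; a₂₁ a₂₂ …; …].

T = [-6/5 8/5 -14; -8/5 -6/5 -2; 0 0 1]

T1 = [1 0 5; 0 1 -5; 0 0 1]
T2·T1 = [-2 0 -10; 0 -2 10; 0 0 1]
T3·…·T1 = [-6/5 8/5 -14; -8/5 -6/5 -2; 0 0 1]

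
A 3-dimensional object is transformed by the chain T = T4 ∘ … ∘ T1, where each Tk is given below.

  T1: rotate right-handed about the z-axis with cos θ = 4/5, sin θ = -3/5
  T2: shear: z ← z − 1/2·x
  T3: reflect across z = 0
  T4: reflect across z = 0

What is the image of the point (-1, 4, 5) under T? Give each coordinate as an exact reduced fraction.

T(p) = (8/5, 19/5, 21/5)

T1 rotate right-handed about the z-axis with cos θ = 4/5, sin θ = -3/5: (-1, 4, 5) → (8/5, 19/5, 5)
T2 shear: z ← z − 1/2·x: (8/5, 19/5, 5) → (8/5, 19/5, 21/5)
T3 reflect across z = 0: (8/5, 19/5, 21/5) → (8/5, 19/5, -21/5)
T4 reflect across z = 0: (8/5, 19/5, -21/5) → (8/5, 19/5, 21/5)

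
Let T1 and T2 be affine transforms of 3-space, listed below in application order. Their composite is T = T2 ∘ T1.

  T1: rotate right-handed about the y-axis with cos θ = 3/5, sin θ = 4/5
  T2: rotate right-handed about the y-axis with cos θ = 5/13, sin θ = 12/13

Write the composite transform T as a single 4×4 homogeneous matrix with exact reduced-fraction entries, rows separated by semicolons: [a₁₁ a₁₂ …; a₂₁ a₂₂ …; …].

T1 = [3/5 0 4/5 0; 0 1 0 0; -4/5 0 3/5 0; 0 0 0 1]
T2·T1 = [-33/65 0 56/65 0; 0 1 0 0; -56/65 0 -33/65 0; 0 0 0 1]

T = [-33/65 0 56/65 0; 0 1 0 0; -56/65 0 -33/65 0; 0 0 0 1]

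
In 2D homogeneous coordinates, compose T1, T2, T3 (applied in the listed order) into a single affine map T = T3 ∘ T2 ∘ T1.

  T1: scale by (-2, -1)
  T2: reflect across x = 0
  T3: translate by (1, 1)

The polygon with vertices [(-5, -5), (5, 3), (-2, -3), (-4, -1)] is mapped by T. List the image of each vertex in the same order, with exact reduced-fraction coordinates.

T1 scale by (-2, -1): (-5, -5) → (10, 5); (5, 3) → (-10, -3); (-2, -3) → (4, 3); (-4, -1) → (8, 1)
T2 reflect across x = 0: (10, 5) → (-10, 5); (-10, -3) → (10, -3); (4, 3) → (-4, 3); (8, 1) → (-8, 1)
T3 translate by (1, 1): (-10, 5) → (-9, 6); (10, -3) → (11, -2); (-4, 3) → (-3, 4); (-8, 1) → (-7, 2)

image vertices: (-9, 6), (11, -2), (-3, 4), (-7, 2)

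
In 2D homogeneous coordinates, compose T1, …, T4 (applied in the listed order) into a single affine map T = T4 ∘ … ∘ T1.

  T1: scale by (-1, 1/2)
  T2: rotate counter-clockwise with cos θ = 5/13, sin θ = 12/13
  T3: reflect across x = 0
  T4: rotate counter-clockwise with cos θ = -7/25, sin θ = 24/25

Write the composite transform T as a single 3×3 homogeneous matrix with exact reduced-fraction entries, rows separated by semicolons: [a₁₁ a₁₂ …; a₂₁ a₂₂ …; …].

T1 = [-1 0 0; 0 1/2 0; 0 0 1]
T2·T1 = [-5/13 -6/13 0; -12/13 5/26 0; 0 0 1]
T3·…·T1 = [5/13 6/13 0; -12/13 5/26 0; 0 0 1]
T4·…·T1 = [253/325 -102/325 0; 204/325 253/650 0; 0 0 1]

T = [253/325 -102/325 0; 204/325 253/650 0; 0 0 1]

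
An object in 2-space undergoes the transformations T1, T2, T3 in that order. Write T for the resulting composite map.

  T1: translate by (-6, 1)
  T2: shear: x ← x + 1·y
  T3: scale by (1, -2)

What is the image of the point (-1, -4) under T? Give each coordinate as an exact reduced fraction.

T(p) = (-10, 6)

T1 translate by (-6, 1): (-1, -4) → (-7, -3)
T2 shear: x ← x + 1·y: (-7, -3) → (-10, -3)
T3 scale by (1, -2): (-10, -3) → (-10, 6)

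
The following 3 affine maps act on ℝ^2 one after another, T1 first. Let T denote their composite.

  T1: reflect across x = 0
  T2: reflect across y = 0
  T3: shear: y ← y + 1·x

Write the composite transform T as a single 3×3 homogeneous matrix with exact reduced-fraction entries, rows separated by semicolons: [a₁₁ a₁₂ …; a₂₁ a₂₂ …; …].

T1 = [-1 0 0; 0 1 0; 0 0 1]
T2·T1 = [-1 0 0; 0 -1 0; 0 0 1]
T3·…·T1 = [-1 0 0; -1 -1 0; 0 0 1]

T = [-1 0 0; -1 -1 0; 0 0 1]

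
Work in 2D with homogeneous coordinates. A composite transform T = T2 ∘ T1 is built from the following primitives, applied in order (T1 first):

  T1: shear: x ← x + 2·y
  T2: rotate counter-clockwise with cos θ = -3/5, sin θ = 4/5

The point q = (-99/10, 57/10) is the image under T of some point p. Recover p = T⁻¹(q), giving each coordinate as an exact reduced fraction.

p = (3/2, 9/2)

T1 = [1 2 0; 0 1 0; 0 0 1]
T2·T1 = [-3/5 -2 0; 4/5 1 0; 0 0 1]
det M = 1; M⁻¹ = [1 2 0; -4/5 -3/5 0; 0 0 1]
M⁻¹ · (-99/10, 57/10)ᵀ = (3/2, 9/2)ᵀ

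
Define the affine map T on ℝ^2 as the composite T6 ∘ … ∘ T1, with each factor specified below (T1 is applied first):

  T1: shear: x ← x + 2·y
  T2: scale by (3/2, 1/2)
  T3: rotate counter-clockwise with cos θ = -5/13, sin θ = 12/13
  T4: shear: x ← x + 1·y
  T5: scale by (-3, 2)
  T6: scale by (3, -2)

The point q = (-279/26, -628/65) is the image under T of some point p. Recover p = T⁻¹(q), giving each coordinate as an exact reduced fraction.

p = (1, 2/5)

T1 = [1 2 0; 0 1 0; 0 0 1]
T2·T1 = [3/2 3 0; 0 1/2 0; 0 0 1]
T3·…·T1 = [-15/26 -21/13 0; 18/13 67/26 0; 0 0 1]
T4·…·T1 = [21/26 25/26 0; 18/13 67/26 0; 0 0 1]
T5·…·T1 = [-63/26 -75/26 0; 36/13 67/13 0; 0 0 1]
T6·…·T1 = [-189/26 -225/26 0; -72/13 -134/13 0; 0 0 1]
det M = 27; M⁻¹ = [-134/351 25/78 0; 8/39 -7/26 0; 0 0 1]
M⁻¹ · (-279/26, -628/65)ᵀ = (1, 2/5)ᵀ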